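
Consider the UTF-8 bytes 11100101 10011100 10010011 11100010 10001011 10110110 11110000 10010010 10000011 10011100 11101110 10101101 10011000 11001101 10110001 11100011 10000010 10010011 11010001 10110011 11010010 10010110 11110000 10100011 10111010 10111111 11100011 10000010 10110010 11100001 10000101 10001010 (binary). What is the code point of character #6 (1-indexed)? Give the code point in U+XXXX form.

U+3093

Offset 0: leading byte 0xE5 = 11100101 → 3-byte char #1 = E5 9C 93.
Offset 3: leading byte 0xE2 = 11100010 → 3-byte char #2 = E2 8B B6.
Offset 6: leading byte 0xF0 = 11110000 → 4-byte char #3 = F0 92 83 9C.
Offset 10: leading byte 0xEE = 11101110 → 3-byte char #4 = EE AD 98.
Offset 13: leading byte 0xCD = 11001101 → 2-byte char #5 = CD B1.
Offset 15: leading byte 0xE3 = 11100011 → 3-byte char #6 = E3 82 93.
Leading byte 0xE3 = 11100011 matches 1110xxxx → 3-byte sequence.
Byte 1: 0xE3 = 11100011, payload 0011 (4 bits).
Byte 2: 0x82 = 10000010 (10xxxxxx ✓), payload 000010.
Byte 3: 0x93 = 10010011 (10xxxxxx ✓), payload 010011.
Concatenate: 0011000010010011 = 0x3093 (16 bits → U+3093).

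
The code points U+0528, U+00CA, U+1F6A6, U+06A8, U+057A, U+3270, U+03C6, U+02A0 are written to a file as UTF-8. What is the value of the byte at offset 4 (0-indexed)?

0xF0

U+0528 → 2-byte form D4 A8 at offsets 0–1.
U+00CA → 2-byte form C3 8A at offsets 2–3.
U+1F6A6 → 4-byte form F0 9F 9A A6 at offsets 4–7.
Offset 4 falls in char 3's range; it's byte 1 of F0 9F 9A A6 = 0xF0.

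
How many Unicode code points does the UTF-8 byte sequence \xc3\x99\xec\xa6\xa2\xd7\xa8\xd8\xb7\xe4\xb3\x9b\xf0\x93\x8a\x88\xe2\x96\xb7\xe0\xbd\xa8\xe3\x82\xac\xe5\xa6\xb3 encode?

10

Byte at offset 0: 0xC3 = 11000011 → 2-byte char (#1). Advance 2.
Byte at offset 2: 0xEC = 11101100 → 3-byte char (#2). Advance 3.
Byte at offset 5: 0xD7 = 11010111 → 2-byte char (#3). Advance 2.
Byte at offset 7: 0xD8 = 11011000 → 2-byte char (#4). Advance 2.
Byte at offset 9: 0xE4 = 11100100 → 3-byte char (#5). Advance 3.
Byte at offset 12: 0xF0 = 11110000 → 4-byte char (#6). Advance 4.
Byte at offset 16: 0xE2 = 11100010 → 3-byte char (#7). Advance 3.
Byte at offset 19: 0xE0 = 11100000 → 3-byte char (#8). Advance 3.
Byte at offset 22: 0xE3 = 11100011 → 3-byte char (#9). Advance 3.
Byte at offset 25: 0xE5 = 11100101 → 3-byte char (#10). Advance 3.
Reached end at offset 28 after 10 code points.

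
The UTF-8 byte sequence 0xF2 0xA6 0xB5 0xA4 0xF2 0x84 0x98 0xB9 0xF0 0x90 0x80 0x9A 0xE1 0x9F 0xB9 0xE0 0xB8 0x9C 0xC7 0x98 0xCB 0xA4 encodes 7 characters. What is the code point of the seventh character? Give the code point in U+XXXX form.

Offset 0: leading byte 0xF2 = 11110010 → 4-byte char #1 = F2 A6 B5 A4.
Offset 4: leading byte 0xF2 = 11110010 → 4-byte char #2 = F2 84 98 B9.
Offset 8: leading byte 0xF0 = 11110000 → 4-byte char #3 = F0 90 80 9A.
Offset 12: leading byte 0xE1 = 11100001 → 3-byte char #4 = E1 9F B9.
Offset 15: leading byte 0xE0 = 11100000 → 3-byte char #5 = E0 B8 9C.
Offset 18: leading byte 0xC7 = 11000111 → 2-byte char #6 = C7 98.
Offset 20: leading byte 0xCB = 11001011 → 2-byte char #7 = CB A4.
Leading byte 0xCB = 11001011 matches 110xxxxx → 2-byte sequence.
Byte 1: 0xCB = 11001011, payload 01011 (5 bits).
Byte 2: 0xA4 = 10100100 (10xxxxxx ✓), payload 100100.
Concatenate: 01011100100 = 0x2E4 (11 bits → U+02E4).

U+02E4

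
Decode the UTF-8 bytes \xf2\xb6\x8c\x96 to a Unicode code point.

Leading byte 0xF2 = 11110010 matches 11110xxx → 4-byte sequence.
Byte 1: 0xF2 = 11110010, payload 010 (3 bits).
Byte 2: 0xB6 = 10110110 (10xxxxxx ✓), payload 110110.
Byte 3: 0x8C = 10001100 (10xxxxxx ✓), payload 001100.
Byte 4: 0x96 = 10010110 (10xxxxxx ✓), payload 010110.
Concatenate: 010110110001100010110 = 0xB6316 (21 bits → U+B6316).

U+B6316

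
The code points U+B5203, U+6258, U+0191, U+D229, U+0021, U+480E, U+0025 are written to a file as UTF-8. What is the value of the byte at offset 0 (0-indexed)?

U+B5203 → 4-byte form F2 B5 88 83 at offsets 0–3.
Offset 0 falls in char 1's range; it's byte 1 of F2 B5 88 83 = 0xF2.

0xF2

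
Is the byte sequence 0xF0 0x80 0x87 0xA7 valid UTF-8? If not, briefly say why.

Leading byte 0xF0 = 11110000 → 4-byte form.
Continuation bytes all match 10xxxxxx. Payload decodes to 0x1E7.
But 0x1E7 < 0x10000, the minimum for a 4-byte sequence — this is an overlong encoding.

invalid (overlong encoding)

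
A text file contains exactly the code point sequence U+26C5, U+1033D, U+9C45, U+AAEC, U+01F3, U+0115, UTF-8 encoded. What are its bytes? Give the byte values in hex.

E2 9B 85 F0 90 8C BD E9 B1 85 EA AB AC C7 B3 C4 95

U+26C5: 3-byte form → E2 9B 85.
U+1033D: 4-byte form → F0 90 8C BD.
U+9C45: 3-byte form → E9 B1 85.
U+AAEC: 3-byte form → EA AB AC.
U+01F3: 2-byte form → C7 B3.
U+0115: 2-byte form → C4 95.
Concatenated (17 bytes): E2 9B 85 F0 90 8C BD E9 B1 85 EA AB AC C7 B3 C4 95.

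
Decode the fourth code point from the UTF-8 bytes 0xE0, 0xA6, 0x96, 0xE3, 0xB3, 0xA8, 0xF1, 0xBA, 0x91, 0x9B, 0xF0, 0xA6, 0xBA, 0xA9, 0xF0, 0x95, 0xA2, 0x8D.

U+26EA9

Offset 0: leading byte 0xE0 = 11100000 → 3-byte char #1 = E0 A6 96.
Offset 3: leading byte 0xE3 = 11100011 → 3-byte char #2 = E3 B3 A8.
Offset 6: leading byte 0xF1 = 11110001 → 4-byte char #3 = F1 BA 91 9B.
Offset 10: leading byte 0xF0 = 11110000 → 4-byte char #4 = F0 A6 BA A9.
Leading byte 0xF0 = 11110000 matches 11110xxx → 4-byte sequence.
Byte 1: 0xF0 = 11110000, payload 000 (3 bits).
Byte 2: 0xA6 = 10100110 (10xxxxxx ✓), payload 100110.
Byte 3: 0xBA = 10111010 (10xxxxxx ✓), payload 111010.
Byte 4: 0xA9 = 10101001 (10xxxxxx ✓), payload 101001.
Concatenate: 000100110111010101001 = 0x26EA9 (21 bits → U+26EA9).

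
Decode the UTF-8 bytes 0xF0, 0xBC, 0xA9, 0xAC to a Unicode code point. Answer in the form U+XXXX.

U+3CA6C

Leading byte 0xF0 = 11110000 matches 11110xxx → 4-byte sequence.
Byte 1: 0xF0 = 11110000, payload 000 (3 bits).
Byte 2: 0xBC = 10111100 (10xxxxxx ✓), payload 111100.
Byte 3: 0xA9 = 10101001 (10xxxxxx ✓), payload 101001.
Byte 4: 0xAC = 10101100 (10xxxxxx ✓), payload 101100.
Concatenate: 000111100101001101100 = 0x3CA6C (21 bits → U+3CA6C).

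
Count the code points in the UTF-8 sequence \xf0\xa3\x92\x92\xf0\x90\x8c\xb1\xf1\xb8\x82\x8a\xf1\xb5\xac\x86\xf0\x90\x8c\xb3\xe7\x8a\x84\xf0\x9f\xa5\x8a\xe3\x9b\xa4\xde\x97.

9

Byte at offset 0: 0xF0 = 11110000 → 4-byte char (#1). Advance 4.
Byte at offset 4: 0xF0 = 11110000 → 4-byte char (#2). Advance 4.
Byte at offset 8: 0xF1 = 11110001 → 4-byte char (#3). Advance 4.
Byte at offset 12: 0xF1 = 11110001 → 4-byte char (#4). Advance 4.
Byte at offset 16: 0xF0 = 11110000 → 4-byte char (#5). Advance 4.
Byte at offset 20: 0xE7 = 11100111 → 3-byte char (#6). Advance 3.
Byte at offset 23: 0xF0 = 11110000 → 4-byte char (#7). Advance 4.
Byte at offset 27: 0xE3 = 11100011 → 3-byte char (#8). Advance 3.
Byte at offset 30: 0xDE = 11011110 → 2-byte char (#9). Advance 2.
Reached end at offset 32 after 9 code points.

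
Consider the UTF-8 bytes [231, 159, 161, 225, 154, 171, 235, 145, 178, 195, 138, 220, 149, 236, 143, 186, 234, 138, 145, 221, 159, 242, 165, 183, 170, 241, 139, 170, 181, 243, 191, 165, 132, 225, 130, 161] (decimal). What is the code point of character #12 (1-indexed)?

U+10A1

Offset 0: leading byte 0xE7 = 11100111 → 3-byte char #1 = E7 9F A1.
Offset 3: leading byte 0xE1 = 11100001 → 3-byte char #2 = E1 9A AB.
Offset 6: leading byte 0xEB = 11101011 → 3-byte char #3 = EB 91 B2.
Offset 9: leading byte 0xC3 = 11000011 → 2-byte char #4 = C3 8A.
Offset 11: leading byte 0xDC = 11011100 → 2-byte char #5 = DC 95.
Offset 13: leading byte 0xEC = 11101100 → 3-byte char #6 = EC 8F BA.
Offset 16: leading byte 0xEA = 11101010 → 3-byte char #7 = EA 8A 91.
Offset 19: leading byte 0xDD = 11011101 → 2-byte char #8 = DD 9F.
Offset 21: leading byte 0xF2 = 11110010 → 4-byte char #9 = F2 A5 B7 AA.
Offset 25: leading byte 0xF1 = 11110001 → 4-byte char #10 = F1 8B AA B5.
Offset 29: leading byte 0xF3 = 11110011 → 4-byte char #11 = F3 BF A5 84.
Offset 33: leading byte 0xE1 = 11100001 → 3-byte char #12 = E1 82 A1.
Leading byte 0xE1 = 11100001 matches 1110xxxx → 3-byte sequence.
Byte 1: 0xE1 = 11100001, payload 0001 (4 bits).
Byte 2: 0x82 = 10000010 (10xxxxxx ✓), payload 000010.
Byte 3: 0xA1 = 10100001 (10xxxxxx ✓), payload 100001.
Concatenate: 0001000010100001 = 0x10A1 (16 bits → U+10A1).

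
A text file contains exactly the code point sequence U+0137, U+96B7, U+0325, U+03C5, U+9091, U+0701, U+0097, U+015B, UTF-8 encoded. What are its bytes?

C4 B7 E9 9A B7 CC A5 CF 85 E9 82 91 DC 81 C2 97 C5 9B

U+0137: 2-byte form → C4 B7.
U+96B7: 3-byte form → E9 9A B7.
U+0325: 2-byte form → CC A5.
U+03C5: 2-byte form → CF 85.
U+9091: 3-byte form → E9 82 91.
U+0701: 2-byte form → DC 81.
U+0097: 2-byte form → C2 97.
U+015B: 2-byte form → C5 9B.
Concatenated (18 bytes): C4 B7 E9 9A B7 CC A5 CF 85 E9 82 91 DC 81 C2 97 C5 9B.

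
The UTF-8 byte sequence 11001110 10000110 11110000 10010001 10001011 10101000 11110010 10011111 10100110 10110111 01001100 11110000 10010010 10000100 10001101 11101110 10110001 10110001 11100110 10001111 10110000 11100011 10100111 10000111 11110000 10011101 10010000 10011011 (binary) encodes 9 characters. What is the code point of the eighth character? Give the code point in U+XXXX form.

Offset 0: leading byte 0xCE = 11001110 → 2-byte char #1 = CE 86.
Offset 2: leading byte 0xF0 = 11110000 → 4-byte char #2 = F0 91 8B A8.
Offset 6: leading byte 0xF2 = 11110010 → 4-byte char #3 = F2 9F A6 B7.
Offset 10: leading byte 0x4C = 01001100 → 1-byte char #4 = 4C.
Offset 11: leading byte 0xF0 = 11110000 → 4-byte char #5 = F0 92 84 8D.
Offset 15: leading byte 0xEE = 11101110 → 3-byte char #6 = EE B1 B1.
Offset 18: leading byte 0xE6 = 11100110 → 3-byte char #7 = E6 8F B0.
Offset 21: leading byte 0xE3 = 11100011 → 3-byte char #8 = E3 A7 87.
Leading byte 0xE3 = 11100011 matches 1110xxxx → 3-byte sequence.
Byte 1: 0xE3 = 11100011, payload 0011 (4 bits).
Byte 2: 0xA7 = 10100111 (10xxxxxx ✓), payload 100111.
Byte 3: 0x87 = 10000111 (10xxxxxx ✓), payload 000111.
Concatenate: 0011100111000111 = 0x39C7 (16 bits → U+39C7).

U+39C7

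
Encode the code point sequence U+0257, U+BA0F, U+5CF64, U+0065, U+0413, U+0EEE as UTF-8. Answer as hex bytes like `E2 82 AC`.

C9 97 EB A8 8F F1 9C BD A4 65 D0 93 E0 BB AE

U+0257: 2-byte form → C9 97.
U+BA0F: 3-byte form → EB A8 8F.
U+5CF64: 4-byte form → F1 9C BD A4.
U+0065: 1-byte form → 65.
U+0413: 2-byte form → D0 93.
U+0EEE: 3-byte form → E0 BB AE.
Concatenated (15 bytes): C9 97 EB A8 8F F1 9C BD A4 65 D0 93 E0 BB AE.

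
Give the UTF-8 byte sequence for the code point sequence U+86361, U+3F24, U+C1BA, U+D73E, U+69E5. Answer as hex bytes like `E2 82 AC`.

U+86361: 4-byte form → F2 86 8D A1.
U+3F24: 3-byte form → E3 BC A4.
U+C1BA: 3-byte form → EC 86 BA.
U+D73E: 3-byte form → ED 9C BE.
U+69E5: 3-byte form → E6 A7 A5.
Concatenated (16 bytes): F2 86 8D A1 E3 BC A4 EC 86 BA ED 9C BE E6 A7 A5.

F2 86 8D A1 E3 BC A4 EC 86 BA ED 9C BE E6 A7 A5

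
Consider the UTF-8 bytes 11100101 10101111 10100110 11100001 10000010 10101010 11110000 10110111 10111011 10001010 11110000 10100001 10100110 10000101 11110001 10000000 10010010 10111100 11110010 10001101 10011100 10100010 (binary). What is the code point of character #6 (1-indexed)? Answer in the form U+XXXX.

U+8D722

Offset 0: leading byte 0xE5 = 11100101 → 3-byte char #1 = E5 AF A6.
Offset 3: leading byte 0xE1 = 11100001 → 3-byte char #2 = E1 82 AA.
Offset 6: leading byte 0xF0 = 11110000 → 4-byte char #3 = F0 B7 BB 8A.
Offset 10: leading byte 0xF0 = 11110000 → 4-byte char #4 = F0 A1 A6 85.
Offset 14: leading byte 0xF1 = 11110001 → 4-byte char #5 = F1 80 92 BC.
Offset 18: leading byte 0xF2 = 11110010 → 4-byte char #6 = F2 8D 9C A2.
Leading byte 0xF2 = 11110010 matches 11110xxx → 4-byte sequence.
Byte 1: 0xF2 = 11110010, payload 010 (3 bits).
Byte 2: 0x8D = 10001101 (10xxxxxx ✓), payload 001101.
Byte 3: 0x9C = 10011100 (10xxxxxx ✓), payload 011100.
Byte 4: 0xA2 = 10100010 (10xxxxxx ✓), payload 100010.
Concatenate: 010001101011100100010 = 0x8D722 (21 bits → U+8D722).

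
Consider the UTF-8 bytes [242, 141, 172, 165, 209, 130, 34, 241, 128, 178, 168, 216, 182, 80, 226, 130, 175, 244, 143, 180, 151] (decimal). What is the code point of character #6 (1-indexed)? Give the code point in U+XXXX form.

U+0050

Offset 0: leading byte 0xF2 = 11110010 → 4-byte char #1 = F2 8D AC A5.
Offset 4: leading byte 0xD1 = 11010001 → 2-byte char #2 = D1 82.
Offset 6: leading byte 0x22 = 00100010 → 1-byte char #3 = 22.
Offset 7: leading byte 0xF1 = 11110001 → 4-byte char #4 = F1 80 B2 A8.
Offset 11: leading byte 0xD8 = 11011000 → 2-byte char #5 = D8 B6.
Offset 13: leading byte 0x50 = 01010000 → 1-byte char #6 = 50.
Leading byte 0x50 = 01010000 matches 0xxxxxxx → 1-byte sequence.
Byte 1: 0x50 = 01010000, payload 1010000 (7 bits).
Concatenate: 1010000 = 0x50 (7 bits → U+0050).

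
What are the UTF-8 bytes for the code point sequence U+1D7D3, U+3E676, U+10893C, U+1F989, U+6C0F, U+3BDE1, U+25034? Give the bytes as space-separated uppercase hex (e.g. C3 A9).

F0 9D 9F 93 F0 BE 99 B6 F4 88 A4 BC F0 9F A6 89 E6 B0 8F F0 BB B7 A1 F0 A5 80 B4

U+1D7D3: 4-byte form → F0 9D 9F 93.
U+3E676: 4-byte form → F0 BE 99 B6.
U+10893C: 4-byte form → F4 88 A4 BC.
U+1F989: 4-byte form → F0 9F A6 89.
U+6C0F: 3-byte form → E6 B0 8F.
U+3BDE1: 4-byte form → F0 BB B7 A1.
U+25034: 4-byte form → F0 A5 80 B4.
Concatenated (27 bytes): F0 9D 9F 93 F0 BE 99 B6 F4 88 A4 BC F0 9F A6 89 E6 B0 8F F0 BB B7 A1 F0 A5 80 B4.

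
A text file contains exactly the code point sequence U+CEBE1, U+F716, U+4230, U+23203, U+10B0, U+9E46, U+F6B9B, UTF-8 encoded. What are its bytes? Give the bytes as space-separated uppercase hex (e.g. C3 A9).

F3 8E AF A1 EF 9C 96 E4 88 B0 F0 A3 88 83 E1 82 B0 E9 B9 86 F3 B6 AE 9B

U+CEBE1: 4-byte form → F3 8E AF A1.
U+F716: 3-byte form → EF 9C 96.
U+4230: 3-byte form → E4 88 B0.
U+23203: 4-byte form → F0 A3 88 83.
U+10B0: 3-byte form → E1 82 B0.
U+9E46: 3-byte form → E9 B9 86.
U+F6B9B: 4-byte form → F3 B6 AE 9B.
Concatenated (24 bytes): F3 8E AF A1 EF 9C 96 E4 88 B0 F0 A3 88 83 E1 82 B0 E9 B9 86 F3 B6 AE 9B.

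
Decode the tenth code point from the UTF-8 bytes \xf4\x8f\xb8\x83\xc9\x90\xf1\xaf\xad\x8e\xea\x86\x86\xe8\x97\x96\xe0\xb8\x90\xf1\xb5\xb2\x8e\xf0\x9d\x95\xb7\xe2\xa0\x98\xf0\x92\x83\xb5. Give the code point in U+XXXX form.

Offset 0: leading byte 0xF4 = 11110100 → 4-byte char #1 = F4 8F B8 83.
Offset 4: leading byte 0xC9 = 11001001 → 2-byte char #2 = C9 90.
Offset 6: leading byte 0xF1 = 11110001 → 4-byte char #3 = F1 AF AD 8E.
Offset 10: leading byte 0xEA = 11101010 → 3-byte char #4 = EA 86 86.
Offset 13: leading byte 0xE8 = 11101000 → 3-byte char #5 = E8 97 96.
Offset 16: leading byte 0xE0 = 11100000 → 3-byte char #6 = E0 B8 90.
Offset 19: leading byte 0xF1 = 11110001 → 4-byte char #7 = F1 B5 B2 8E.
Offset 23: leading byte 0xF0 = 11110000 → 4-byte char #8 = F0 9D 95 B7.
Offset 27: leading byte 0xE2 = 11100010 → 3-byte char #9 = E2 A0 98.
Offset 30: leading byte 0xF0 = 11110000 → 4-byte char #10 = F0 92 83 B5.
Leading byte 0xF0 = 11110000 matches 11110xxx → 4-byte sequence.
Byte 1: 0xF0 = 11110000, payload 000 (3 bits).
Byte 2: 0x92 = 10010010 (10xxxxxx ✓), payload 010010.
Byte 3: 0x83 = 10000011 (10xxxxxx ✓), payload 000011.
Byte 4: 0xB5 = 10110101 (10xxxxxx ✓), payload 110101.
Concatenate: 000010010000011110101 = 0x120F5 (21 bits → U+120F5).

U+120F5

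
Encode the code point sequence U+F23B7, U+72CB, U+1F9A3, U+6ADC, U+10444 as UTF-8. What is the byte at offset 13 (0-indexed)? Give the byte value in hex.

0x9C

U+F23B7 → 4-byte form F3 B2 8E B7 at offsets 0–3.
U+72CB → 3-byte form E7 8B 8B at offsets 4–6.
U+1F9A3 → 4-byte form F0 9F A6 A3 at offsets 7–10.
U+6ADC → 3-byte form E6 AB 9C at offsets 11–13.
Offset 13 falls in char 4's range; it's byte 3 of E6 AB 9C = 0x9C.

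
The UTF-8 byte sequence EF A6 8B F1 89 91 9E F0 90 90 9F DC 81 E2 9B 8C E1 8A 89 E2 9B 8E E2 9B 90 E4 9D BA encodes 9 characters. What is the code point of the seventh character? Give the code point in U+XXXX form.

U+26CE

Offset 0: leading byte 0xEF = 11101111 → 3-byte char #1 = EF A6 8B.
Offset 3: leading byte 0xF1 = 11110001 → 4-byte char #2 = F1 89 91 9E.
Offset 7: leading byte 0xF0 = 11110000 → 4-byte char #3 = F0 90 90 9F.
Offset 11: leading byte 0xDC = 11011100 → 2-byte char #4 = DC 81.
Offset 13: leading byte 0xE2 = 11100010 → 3-byte char #5 = E2 9B 8C.
Offset 16: leading byte 0xE1 = 11100001 → 3-byte char #6 = E1 8A 89.
Offset 19: leading byte 0xE2 = 11100010 → 3-byte char #7 = E2 9B 8E.
Leading byte 0xE2 = 11100010 matches 1110xxxx → 3-byte sequence.
Byte 1: 0xE2 = 11100010, payload 0010 (4 bits).
Byte 2: 0x9B = 10011011 (10xxxxxx ✓), payload 011011.
Byte 3: 0x8E = 10001110 (10xxxxxx ✓), payload 001110.
Concatenate: 0010011011001110 = 0x26CE (16 bits → U+26CE).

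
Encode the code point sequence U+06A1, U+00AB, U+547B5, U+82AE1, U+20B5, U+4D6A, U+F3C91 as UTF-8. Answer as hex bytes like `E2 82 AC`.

U+06A1: 2-byte form → DA A1.
U+00AB: 2-byte form → C2 AB.
U+547B5: 4-byte form → F1 94 9E B5.
U+82AE1: 4-byte form → F2 82 AB A1.
U+20B5: 3-byte form → E2 82 B5.
U+4D6A: 3-byte form → E4 B5 AA.
U+F3C91: 4-byte form → F3 B3 B2 91.
Concatenated (22 bytes): DA A1 C2 AB F1 94 9E B5 F2 82 AB A1 E2 82 B5 E4 B5 AA F3 B3 B2 91.

DA A1 C2 AB F1 94 9E B5 F2 82 AB A1 E2 82 B5 E4 B5 AA F3 B3 B2 91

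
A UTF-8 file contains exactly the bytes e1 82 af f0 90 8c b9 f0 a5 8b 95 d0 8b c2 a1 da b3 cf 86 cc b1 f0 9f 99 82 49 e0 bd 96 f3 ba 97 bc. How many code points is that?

12

Byte at offset 0: 0xE1 = 11100001 → 3-byte char (#1). Advance 3.
Byte at offset 3: 0xF0 = 11110000 → 4-byte char (#2). Advance 4.
Byte at offset 7: 0xF0 = 11110000 → 4-byte char (#3). Advance 4.
Byte at offset 11: 0xD0 = 11010000 → 2-byte char (#4). Advance 2.
Byte at offset 13: 0xC2 = 11000010 → 2-byte char (#5). Advance 2.
Byte at offset 15: 0xDA = 11011010 → 2-byte char (#6). Advance 2.
Byte at offset 17: 0xCF = 11001111 → 2-byte char (#7). Advance 2.
Byte at offset 19: 0xCC = 11001100 → 2-byte char (#8). Advance 2.
Byte at offset 21: 0xF0 = 11110000 → 4-byte char (#9). Advance 4.
Byte at offset 25: 0x49 = 01001001 → 1-byte char (#10). Advance 1.
Byte at offset 26: 0xE0 = 11100000 → 3-byte char (#11). Advance 3.
Byte at offset 29: 0xF3 = 11110011 → 4-byte char (#12). Advance 4.
Reached end at offset 33 after 12 code points.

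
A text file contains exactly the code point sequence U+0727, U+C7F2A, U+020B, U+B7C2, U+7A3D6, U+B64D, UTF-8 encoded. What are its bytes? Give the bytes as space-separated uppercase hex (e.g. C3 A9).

DC A7 F3 87 BC AA C8 8B EB 9F 82 F1 BA 8F 96 EB 99 8D

U+0727: 2-byte form → DC A7.
U+C7F2A: 4-byte form → F3 87 BC AA.
U+020B: 2-byte form → C8 8B.
U+B7C2: 3-byte form → EB 9F 82.
U+7A3D6: 4-byte form → F1 BA 8F 96.
U+B64D: 3-byte form → EB 99 8D.
Concatenated (18 bytes): DC A7 F3 87 BC AA C8 8B EB 9F 82 F1 BA 8F 96 EB 99 8D.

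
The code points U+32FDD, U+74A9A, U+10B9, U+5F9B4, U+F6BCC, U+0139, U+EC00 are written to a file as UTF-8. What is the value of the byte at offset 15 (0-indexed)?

0xF3

U+32FDD → 4-byte form F0 B2 BF 9D at offsets 0–3.
U+74A9A → 4-byte form F1 B4 AA 9A at offsets 4–7.
U+10B9 → 3-byte form E1 82 B9 at offsets 8–10.
U+5F9B4 → 4-byte form F1 9F A6 B4 at offsets 11–14.
U+F6BCC → 4-byte form F3 B6 AF 8C at offsets 15–18.
Offset 15 falls in char 5's range; it's byte 1 of F3 B6 AF 8C = 0xF3.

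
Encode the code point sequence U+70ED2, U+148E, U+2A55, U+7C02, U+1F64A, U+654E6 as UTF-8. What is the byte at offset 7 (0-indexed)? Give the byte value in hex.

0xE2

U+70ED2 → 4-byte form F1 B0 BB 92 at offsets 0–3.
U+148E → 3-byte form E1 92 8E at offsets 4–6.
U+2A55 → 3-byte form E2 A9 95 at offsets 7–9.
Offset 7 falls in char 3's range; it's byte 1 of E2 A9 95 = 0xE2.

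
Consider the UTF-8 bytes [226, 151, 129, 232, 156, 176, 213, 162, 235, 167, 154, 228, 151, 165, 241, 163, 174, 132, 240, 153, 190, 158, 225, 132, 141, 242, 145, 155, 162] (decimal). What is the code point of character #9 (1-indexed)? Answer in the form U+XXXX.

Offset 0: leading byte 0xE2 = 11100010 → 3-byte char #1 = E2 97 81.
Offset 3: leading byte 0xE8 = 11101000 → 3-byte char #2 = E8 9C B0.
Offset 6: leading byte 0xD5 = 11010101 → 2-byte char #3 = D5 A2.
Offset 8: leading byte 0xEB = 11101011 → 3-byte char #4 = EB A7 9A.
Offset 11: leading byte 0xE4 = 11100100 → 3-byte char #5 = E4 97 A5.
Offset 14: leading byte 0xF1 = 11110001 → 4-byte char #6 = F1 A3 AE 84.
Offset 18: leading byte 0xF0 = 11110000 → 4-byte char #7 = F0 99 BE 9E.
Offset 22: leading byte 0xE1 = 11100001 → 3-byte char #8 = E1 84 8D.
Offset 25: leading byte 0xF2 = 11110010 → 4-byte char #9 = F2 91 9B A2.
Leading byte 0xF2 = 11110010 matches 11110xxx → 4-byte sequence.
Byte 1: 0xF2 = 11110010, payload 010 (3 bits).
Byte 2: 0x91 = 10010001 (10xxxxxx ✓), payload 010001.
Byte 3: 0x9B = 10011011 (10xxxxxx ✓), payload 011011.
Byte 4: 0xA2 = 10100010 (10xxxxxx ✓), payload 100010.
Concatenate: 010010001011011100010 = 0x916E2 (21 bits → U+916E2).

U+916E2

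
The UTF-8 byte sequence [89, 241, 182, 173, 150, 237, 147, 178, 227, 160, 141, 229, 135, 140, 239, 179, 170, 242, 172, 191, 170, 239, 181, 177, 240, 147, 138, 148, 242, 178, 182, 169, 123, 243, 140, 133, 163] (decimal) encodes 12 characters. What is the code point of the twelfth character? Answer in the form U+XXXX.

Offset 0: leading byte 0x59 = 01011001 → 1-byte char #1 = 59.
Offset 1: leading byte 0xF1 = 11110001 → 4-byte char #2 = F1 B6 AD 96.
Offset 5: leading byte 0xED = 11101101 → 3-byte char #3 = ED 93 B2.
Offset 8: leading byte 0xE3 = 11100011 → 3-byte char #4 = E3 A0 8D.
Offset 11: leading byte 0xE5 = 11100101 → 3-byte char #5 = E5 87 8C.
Offset 14: leading byte 0xEF = 11101111 → 3-byte char #6 = EF B3 AA.
Offset 17: leading byte 0xF2 = 11110010 → 4-byte char #7 = F2 AC BF AA.
Offset 21: leading byte 0xEF = 11101111 → 3-byte char #8 = EF B5 B1.
Offset 24: leading byte 0xF0 = 11110000 → 4-byte char #9 = F0 93 8A 94.
Offset 28: leading byte 0xF2 = 11110010 → 4-byte char #10 = F2 B2 B6 A9.
Offset 32: leading byte 0x7B = 01111011 → 1-byte char #11 = 7B.
Offset 33: leading byte 0xF3 = 11110011 → 4-byte char #12 = F3 8C 85 A3.
Leading byte 0xF3 = 11110011 matches 11110xxx → 4-byte sequence.
Byte 1: 0xF3 = 11110011, payload 011 (3 bits).
Byte 2: 0x8C = 10001100 (10xxxxxx ✓), payload 001100.
Byte 3: 0x85 = 10000101 (10xxxxxx ✓), payload 000101.
Byte 4: 0xA3 = 10100011 (10xxxxxx ✓), payload 100011.
Concatenate: 011001100000101100011 = 0xCC163 (21 bits → U+CC163).

U+CC163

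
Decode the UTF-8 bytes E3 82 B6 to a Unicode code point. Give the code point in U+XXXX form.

U+30B6

Leading byte 0xE3 = 11100011 matches 1110xxxx → 3-byte sequence.
Byte 1: 0xE3 = 11100011, payload 0011 (4 bits).
Byte 2: 0x82 = 10000010 (10xxxxxx ✓), payload 000010.
Byte 3: 0xB6 = 10110110 (10xxxxxx ✓), payload 110110.
Concatenate: 0011000010110110 = 0x30B6 (16 bits → U+30B6).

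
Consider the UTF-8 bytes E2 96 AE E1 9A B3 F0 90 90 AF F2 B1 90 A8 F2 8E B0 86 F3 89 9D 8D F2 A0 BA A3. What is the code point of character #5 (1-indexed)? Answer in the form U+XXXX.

U+8EC06

Offset 0: leading byte 0xE2 = 11100010 → 3-byte char #1 = E2 96 AE.
Offset 3: leading byte 0xE1 = 11100001 → 3-byte char #2 = E1 9A B3.
Offset 6: leading byte 0xF0 = 11110000 → 4-byte char #3 = F0 90 90 AF.
Offset 10: leading byte 0xF2 = 11110010 → 4-byte char #4 = F2 B1 90 A8.
Offset 14: leading byte 0xF2 = 11110010 → 4-byte char #5 = F2 8E B0 86.
Leading byte 0xF2 = 11110010 matches 11110xxx → 4-byte sequence.
Byte 1: 0xF2 = 11110010, payload 010 (3 bits).
Byte 2: 0x8E = 10001110 (10xxxxxx ✓), payload 001110.
Byte 3: 0xB0 = 10110000 (10xxxxxx ✓), payload 110000.
Byte 4: 0x86 = 10000110 (10xxxxxx ✓), payload 000110.
Concatenate: 010001110110000000110 = 0x8EC06 (21 bits → U+8EC06).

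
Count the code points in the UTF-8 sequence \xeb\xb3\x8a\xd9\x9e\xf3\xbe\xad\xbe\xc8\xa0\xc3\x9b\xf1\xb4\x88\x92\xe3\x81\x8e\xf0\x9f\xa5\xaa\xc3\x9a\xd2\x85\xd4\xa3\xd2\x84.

Byte at offset 0: 0xEB = 11101011 → 3-byte char (#1). Advance 3.
Byte at offset 3: 0xD9 = 11011001 → 2-byte char (#2). Advance 2.
Byte at offset 5: 0xF3 = 11110011 → 4-byte char (#3). Advance 4.
Byte at offset 9: 0xC8 = 11001000 → 2-byte char (#4). Advance 2.
Byte at offset 11: 0xC3 = 11000011 → 2-byte char (#5). Advance 2.
Byte at offset 13: 0xF1 = 11110001 → 4-byte char (#6). Advance 4.
Byte at offset 17: 0xE3 = 11100011 → 3-byte char (#7). Advance 3.
Byte at offset 20: 0xF0 = 11110000 → 4-byte char (#8). Advance 4.
Byte at offset 24: 0xC3 = 11000011 → 2-byte char (#9). Advance 2.
Byte at offset 26: 0xD2 = 11010010 → 2-byte char (#10). Advance 2.
Byte at offset 28: 0xD4 = 11010100 → 2-byte char (#11). Advance 2.
Byte at offset 30: 0xD2 = 11010010 → 2-byte char (#12). Advance 2.
Reached end at offset 32 after 12 code points.

12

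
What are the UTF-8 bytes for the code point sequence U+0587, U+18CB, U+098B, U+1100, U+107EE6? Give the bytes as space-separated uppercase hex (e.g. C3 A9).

U+0587: 2-byte form → D6 87.
U+18CB: 3-byte form → E1 A3 8B.
U+098B: 3-byte form → E0 A6 8B.
U+1100: 3-byte form → E1 84 80.
U+107EE6: 4-byte form → F4 87 BB A6.
Concatenated (15 bytes): D6 87 E1 A3 8B E0 A6 8B E1 84 80 F4 87 BB A6.

D6 87 E1 A3 8B E0 A6 8B E1 84 80 F4 87 BB A6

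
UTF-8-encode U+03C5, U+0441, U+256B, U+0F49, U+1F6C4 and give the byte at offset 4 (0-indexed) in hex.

0xE2

U+03C5 → 2-byte form CF 85 at offsets 0–1.
U+0441 → 2-byte form D1 81 at offsets 2–3.
U+256B → 3-byte form E2 95 AB at offsets 4–6.
Offset 4 falls in char 3's range; it's byte 1 of E2 95 AB = 0xE2.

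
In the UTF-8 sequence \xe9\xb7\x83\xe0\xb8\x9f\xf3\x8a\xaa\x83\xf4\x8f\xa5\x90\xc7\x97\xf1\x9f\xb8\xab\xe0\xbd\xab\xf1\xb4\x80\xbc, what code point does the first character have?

Offset 0: leading byte 0xE9 = 11101001 → 3-byte char #1 = E9 B7 83.
Leading byte 0xE9 = 11101001 matches 1110xxxx → 3-byte sequence.
Byte 1: 0xE9 = 11101001, payload 1001 (4 bits).
Byte 2: 0xB7 = 10110111 (10xxxxxx ✓), payload 110111.
Byte 3: 0x83 = 10000011 (10xxxxxx ✓), payload 000011.
Concatenate: 1001110111000011 = 0x9DC3 (16 bits → U+9DC3).

U+9DC3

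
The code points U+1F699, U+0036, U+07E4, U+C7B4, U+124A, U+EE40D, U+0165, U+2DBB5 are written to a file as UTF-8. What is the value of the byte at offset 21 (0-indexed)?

0xAE

U+1F699 → 4-byte form F0 9F 9A 99 at offsets 0–3.
U+0036 → 1-byte form 36 at offsets 4–4.
U+07E4 → 2-byte form DF A4 at offsets 5–6.
U+C7B4 → 3-byte form EC 9E B4 at offsets 7–9.
U+124A → 3-byte form E1 89 8A at offsets 10–12.
U+EE40D → 4-byte form F3 AE 90 8D at offsets 13–16.
U+0165 → 2-byte form C5 A5 at offsets 17–18.
U+2DBB5 → 4-byte form F0 AD AE B5 at offsets 19–22.
Offset 21 falls in char 8's range; it's byte 3 of F0 AD AE B5 = 0xAE.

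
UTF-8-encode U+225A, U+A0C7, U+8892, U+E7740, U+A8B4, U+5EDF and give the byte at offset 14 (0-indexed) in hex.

0xA2

U+225A → 3-byte form E2 89 9A at offsets 0–2.
U+A0C7 → 3-byte form EA 83 87 at offsets 3–5.
U+8892 → 3-byte form E8 A2 92 at offsets 6–8.
U+E7740 → 4-byte form F3 A7 9D 80 at offsets 9–12.
U+A8B4 → 3-byte form EA A2 B4 at offsets 13–15.
Offset 14 falls in char 5's range; it's byte 2 of EA A2 B4 = 0xA2.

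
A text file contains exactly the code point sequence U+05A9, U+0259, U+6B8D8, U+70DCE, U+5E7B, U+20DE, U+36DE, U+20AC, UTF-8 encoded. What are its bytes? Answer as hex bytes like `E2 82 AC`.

U+05A9: 2-byte form → D6 A9.
U+0259: 2-byte form → C9 99.
U+6B8D8: 4-byte form → F1 AB A3 98.
U+70DCE: 4-byte form → F1 B0 B7 8E.
U+5E7B: 3-byte form → E5 B9 BB.
U+20DE: 3-byte form → E2 83 9E.
U+36DE: 3-byte form → E3 9B 9E.
U+20AC: 3-byte form → E2 82 AC.
Concatenated (24 bytes): D6 A9 C9 99 F1 AB A3 98 F1 B0 B7 8E E5 B9 BB E2 83 9E E3 9B 9E E2 82 AC.

D6 A9 C9 99 F1 AB A3 98 F1 B0 B7 8E E5 B9 BB E2 83 9E E3 9B 9E E2 82 AC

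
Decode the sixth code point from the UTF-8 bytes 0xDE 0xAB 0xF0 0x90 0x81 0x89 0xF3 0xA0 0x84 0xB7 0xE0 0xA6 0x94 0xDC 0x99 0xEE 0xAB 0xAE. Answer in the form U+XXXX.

Offset 0: leading byte 0xDE = 11011110 → 2-byte char #1 = DE AB.
Offset 2: leading byte 0xF0 = 11110000 → 4-byte char #2 = F0 90 81 89.
Offset 6: leading byte 0xF3 = 11110011 → 4-byte char #3 = F3 A0 84 B7.
Offset 10: leading byte 0xE0 = 11100000 → 3-byte char #4 = E0 A6 94.
Offset 13: leading byte 0xDC = 11011100 → 2-byte char #5 = DC 99.
Offset 15: leading byte 0xEE = 11101110 → 3-byte char #6 = EE AB AE.
Leading byte 0xEE = 11101110 matches 1110xxxx → 3-byte sequence.
Byte 1: 0xEE = 11101110, payload 1110 (4 bits).
Byte 2: 0xAB = 10101011 (10xxxxxx ✓), payload 101011.
Byte 3: 0xAE = 10101110 (10xxxxxx ✓), payload 101110.
Concatenate: 1110101011101110 = 0xEAEE (16 bits → U+EAEE).

U+EAEE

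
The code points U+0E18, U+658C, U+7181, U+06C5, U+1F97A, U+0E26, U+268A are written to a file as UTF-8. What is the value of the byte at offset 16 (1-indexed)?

1-indexed offset 16 is 0-indexed offset 15.
U+0E18 → 3-byte form E0 B8 98 at offsets 0–2.
U+658C → 3-byte form E6 96 8C at offsets 3–5.
U+7181 → 3-byte form E7 86 81 at offsets 6–8.
U+06C5 → 2-byte form DB 85 at offsets 9–10.
U+1F97A → 4-byte form F0 9F A5 BA at offsets 11–14.
U+0E26 → 3-byte form E0 B8 A6 at offsets 15–17.
Offset 15 falls in char 6's range; it's byte 1 of E0 B8 A6 = 0xE0.

0xE0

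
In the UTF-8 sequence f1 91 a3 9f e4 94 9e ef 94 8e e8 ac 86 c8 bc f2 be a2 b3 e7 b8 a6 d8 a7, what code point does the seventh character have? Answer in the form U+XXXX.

U+7E26

Offset 0: leading byte 0xF1 = 11110001 → 4-byte char #1 = F1 91 A3 9F.
Offset 4: leading byte 0xE4 = 11100100 → 3-byte char #2 = E4 94 9E.
Offset 7: leading byte 0xEF = 11101111 → 3-byte char #3 = EF 94 8E.
Offset 10: leading byte 0xE8 = 11101000 → 3-byte char #4 = E8 AC 86.
Offset 13: leading byte 0xC8 = 11001000 → 2-byte char #5 = C8 BC.
Offset 15: leading byte 0xF2 = 11110010 → 4-byte char #6 = F2 BE A2 B3.
Offset 19: leading byte 0xE7 = 11100111 → 3-byte char #7 = E7 B8 A6.
Leading byte 0xE7 = 11100111 matches 1110xxxx → 3-byte sequence.
Byte 1: 0xE7 = 11100111, payload 0111 (4 bits).
Byte 2: 0xB8 = 10111000 (10xxxxxx ✓), payload 111000.
Byte 3: 0xA6 = 10100110 (10xxxxxx ✓), payload 100110.
Concatenate: 0111111000100110 = 0x7E26 (16 bits → U+7E26).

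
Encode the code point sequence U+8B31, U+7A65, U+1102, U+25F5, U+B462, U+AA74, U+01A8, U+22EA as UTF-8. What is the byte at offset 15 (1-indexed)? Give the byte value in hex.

0xA2

1-indexed offset 15 is 0-indexed offset 14.
U+8B31 → 3-byte form E8 AC B1 at offsets 0–2.
U+7A65 → 3-byte form E7 A9 A5 at offsets 3–5.
U+1102 → 3-byte form E1 84 82 at offsets 6–8.
U+25F5 → 3-byte form E2 97 B5 at offsets 9–11.
U+B462 → 3-byte form EB 91 A2 at offsets 12–14.
Offset 14 falls in char 5's range; it's byte 3 of EB 91 A2 = 0xA2.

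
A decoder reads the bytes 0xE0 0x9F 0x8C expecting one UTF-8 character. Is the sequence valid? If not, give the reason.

invalid (overlong encoding)

Leading byte 0xE0 = 11100000 → 3-byte form.
Continuation bytes all match 10xxxxxx. Payload decodes to 0x7CC.
But 0x7CC < 0x800, the minimum for a 3-byte sequence — this is an overlong encoding.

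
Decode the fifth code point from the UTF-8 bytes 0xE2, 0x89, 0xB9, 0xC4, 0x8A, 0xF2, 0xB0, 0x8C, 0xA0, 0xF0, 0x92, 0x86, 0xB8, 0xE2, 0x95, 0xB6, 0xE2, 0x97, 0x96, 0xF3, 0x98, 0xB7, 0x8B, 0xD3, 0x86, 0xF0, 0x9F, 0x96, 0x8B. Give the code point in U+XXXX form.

U+2576

Offset 0: leading byte 0xE2 = 11100010 → 3-byte char #1 = E2 89 B9.
Offset 3: leading byte 0xC4 = 11000100 → 2-byte char #2 = C4 8A.
Offset 5: leading byte 0xF2 = 11110010 → 4-byte char #3 = F2 B0 8C A0.
Offset 9: leading byte 0xF0 = 11110000 → 4-byte char #4 = F0 92 86 B8.
Offset 13: leading byte 0xE2 = 11100010 → 3-byte char #5 = E2 95 B6.
Leading byte 0xE2 = 11100010 matches 1110xxxx → 3-byte sequence.
Byte 1: 0xE2 = 11100010, payload 0010 (4 bits).
Byte 2: 0x95 = 10010101 (10xxxxxx ✓), payload 010101.
Byte 3: 0xB6 = 10110110 (10xxxxxx ✓), payload 110110.
Concatenate: 0010010101110110 = 0x2576 (16 bits → U+2576).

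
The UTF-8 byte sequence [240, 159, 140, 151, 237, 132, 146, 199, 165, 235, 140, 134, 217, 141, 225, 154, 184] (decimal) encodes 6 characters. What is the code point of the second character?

U+D112

Offset 0: leading byte 0xF0 = 11110000 → 4-byte char #1 = F0 9F 8C 97.
Offset 4: leading byte 0xED = 11101101 → 3-byte char #2 = ED 84 92.
Leading byte 0xED = 11101101 matches 1110xxxx → 3-byte sequence.
Byte 1: 0xED = 11101101, payload 1101 (4 bits).
Byte 2: 0x84 = 10000100 (10xxxxxx ✓), payload 000100.
Byte 3: 0x92 = 10010010 (10xxxxxx ✓), payload 010010.
Concatenate: 1101000100010010 = 0xD112 (16 bits → U+D112).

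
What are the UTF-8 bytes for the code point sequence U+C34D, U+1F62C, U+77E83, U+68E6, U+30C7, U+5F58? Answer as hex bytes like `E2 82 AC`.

U+C34D: 3-byte form → EC 8D 8D.
U+1F62C: 4-byte form → F0 9F 98 AC.
U+77E83: 4-byte form → F1 B7 BA 83.
U+68E6: 3-byte form → E6 A3 A6.
U+30C7: 3-byte form → E3 83 87.
U+5F58: 3-byte form → E5 BD 98.
Concatenated (20 bytes): EC 8D 8D F0 9F 98 AC F1 B7 BA 83 E6 A3 A6 E3 83 87 E5 BD 98.

EC 8D 8D F0 9F 98 AC F1 B7 BA 83 E6 A3 A6 E3 83 87 E5 BD 98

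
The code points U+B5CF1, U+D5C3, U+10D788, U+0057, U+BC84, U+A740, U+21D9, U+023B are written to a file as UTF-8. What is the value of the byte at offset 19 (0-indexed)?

0x87

U+B5CF1 → 4-byte form F2 B5 B3 B1 at offsets 0–3.
U+D5C3 → 3-byte form ED 97 83 at offsets 4–6.
U+10D788 → 4-byte form F4 8D 9E 88 at offsets 7–10.
U+0057 → 1-byte form 57 at offsets 11–11.
U+BC84 → 3-byte form EB B2 84 at offsets 12–14.
U+A740 → 3-byte form EA 9D 80 at offsets 15–17.
U+21D9 → 3-byte form E2 87 99 at offsets 18–20.
Offset 19 falls in char 7's range; it's byte 2 of E2 87 99 = 0x87.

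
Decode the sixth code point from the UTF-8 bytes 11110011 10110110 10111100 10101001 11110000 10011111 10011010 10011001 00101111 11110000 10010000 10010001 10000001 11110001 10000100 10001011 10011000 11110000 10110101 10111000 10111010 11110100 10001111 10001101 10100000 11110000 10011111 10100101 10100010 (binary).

U+35E3A

Offset 0: leading byte 0xF3 = 11110011 → 4-byte char #1 = F3 B6 BC A9.
Offset 4: leading byte 0xF0 = 11110000 → 4-byte char #2 = F0 9F 9A 99.
Offset 8: leading byte 0x2F = 00101111 → 1-byte char #3 = 2F.
Offset 9: leading byte 0xF0 = 11110000 → 4-byte char #4 = F0 90 91 81.
Offset 13: leading byte 0xF1 = 11110001 → 4-byte char #5 = F1 84 8B 98.
Offset 17: leading byte 0xF0 = 11110000 → 4-byte char #6 = F0 B5 B8 BA.
Leading byte 0xF0 = 11110000 matches 11110xxx → 4-byte sequence.
Byte 1: 0xF0 = 11110000, payload 000 (3 bits).
Byte 2: 0xB5 = 10110101 (10xxxxxx ✓), payload 110101.
Byte 3: 0xB8 = 10111000 (10xxxxxx ✓), payload 111000.
Byte 4: 0xBA = 10111010 (10xxxxxx ✓), payload 111010.
Concatenate: 000110101111000111010 = 0x35E3A (21 bits → U+35E3A).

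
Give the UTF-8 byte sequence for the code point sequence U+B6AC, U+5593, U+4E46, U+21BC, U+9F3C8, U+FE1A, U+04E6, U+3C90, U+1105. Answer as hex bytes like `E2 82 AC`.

EB 9A AC E5 96 93 E4 B9 86 E2 86 BC F2 9F 8F 88 EF B8 9A D3 A6 E3 B2 90 E1 84 85

U+B6AC: 3-byte form → EB 9A AC.
U+5593: 3-byte form → E5 96 93.
U+4E46: 3-byte form → E4 B9 86.
U+21BC: 3-byte form → E2 86 BC.
U+9F3C8: 4-byte form → F2 9F 8F 88.
U+FE1A: 3-byte form → EF B8 9A.
U+04E6: 2-byte form → D3 A6.
U+3C90: 3-byte form → E3 B2 90.
U+1105: 3-byte form → E1 84 85.
Concatenated (27 bytes): EB 9A AC E5 96 93 E4 B9 86 E2 86 BC F2 9F 8F 88 EF B8 9A D3 A6 E3 B2 90 E1 84 85.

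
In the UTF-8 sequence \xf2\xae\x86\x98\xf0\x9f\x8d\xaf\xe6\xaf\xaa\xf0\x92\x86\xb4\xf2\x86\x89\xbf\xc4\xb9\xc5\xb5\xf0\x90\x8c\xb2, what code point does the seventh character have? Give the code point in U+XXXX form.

U+0175

Offset 0: leading byte 0xF2 = 11110010 → 4-byte char #1 = F2 AE 86 98.
Offset 4: leading byte 0xF0 = 11110000 → 4-byte char #2 = F0 9F 8D AF.
Offset 8: leading byte 0xE6 = 11100110 → 3-byte char #3 = E6 AF AA.
Offset 11: leading byte 0xF0 = 11110000 → 4-byte char #4 = F0 92 86 B4.
Offset 15: leading byte 0xF2 = 11110010 → 4-byte char #5 = F2 86 89 BF.
Offset 19: leading byte 0xC4 = 11000100 → 2-byte char #6 = C4 B9.
Offset 21: leading byte 0xC5 = 11000101 → 2-byte char #7 = C5 B5.
Leading byte 0xC5 = 11000101 matches 110xxxxx → 2-byte sequence.
Byte 1: 0xC5 = 11000101, payload 00101 (5 bits).
Byte 2: 0xB5 = 10110101 (10xxxxxx ✓), payload 110101.
Concatenate: 00101110101 = 0x175 (11 bits → U+0175).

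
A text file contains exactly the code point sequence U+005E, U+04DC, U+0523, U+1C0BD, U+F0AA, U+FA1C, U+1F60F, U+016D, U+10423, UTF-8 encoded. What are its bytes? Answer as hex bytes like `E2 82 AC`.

5E D3 9C D4 A3 F0 9C 82 BD EF 82 AA EF A8 9C F0 9F 98 8F C5 AD F0 90 90 A3

U+005E: 1-byte form → 5E.
U+04DC: 2-byte form → D3 9C.
U+0523: 2-byte form → D4 A3.
U+1C0BD: 4-byte form → F0 9C 82 BD.
U+F0AA: 3-byte form → EF 82 AA.
U+FA1C: 3-byte form → EF A8 9C.
U+1F60F: 4-byte form → F0 9F 98 8F.
U+016D: 2-byte form → C5 AD.
U+10423: 4-byte form → F0 90 90 A3.
Concatenated (25 bytes): 5E D3 9C D4 A3 F0 9C 82 BD EF 82 AA EF A8 9C F0 9F 98 8F C5 AD F0 90 90 A3.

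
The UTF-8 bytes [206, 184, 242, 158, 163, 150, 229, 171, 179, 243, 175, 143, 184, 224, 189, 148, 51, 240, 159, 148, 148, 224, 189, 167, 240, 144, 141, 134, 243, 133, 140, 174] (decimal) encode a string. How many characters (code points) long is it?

10

Byte at offset 0: 0xCE = 11001110 → 2-byte char (#1). Advance 2.
Byte at offset 2: 0xF2 = 11110010 → 4-byte char (#2). Advance 4.
Byte at offset 6: 0xE5 = 11100101 → 3-byte char (#3). Advance 3.
Byte at offset 9: 0xF3 = 11110011 → 4-byte char (#4). Advance 4.
Byte at offset 13: 0xE0 = 11100000 → 3-byte char (#5). Advance 3.
Byte at offset 16: 0x33 = 00110011 → 1-byte char (#6). Advance 1.
Byte at offset 17: 0xF0 = 11110000 → 4-byte char (#7). Advance 4.
Byte at offset 21: 0xE0 = 11100000 → 3-byte char (#8). Advance 3.
Byte at offset 24: 0xF0 = 11110000 → 4-byte char (#9). Advance 4.
Byte at offset 28: 0xF3 = 11110011 → 4-byte char (#10). Advance 4.
Reached end at offset 32 after 10 code points.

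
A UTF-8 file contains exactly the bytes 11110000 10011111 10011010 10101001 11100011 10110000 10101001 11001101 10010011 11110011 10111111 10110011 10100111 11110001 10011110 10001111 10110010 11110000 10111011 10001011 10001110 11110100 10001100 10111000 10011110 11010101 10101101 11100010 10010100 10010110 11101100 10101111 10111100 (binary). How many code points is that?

Byte at offset 0: 0xF0 = 11110000 → 4-byte char (#1). Advance 4.
Byte at offset 4: 0xE3 = 11100011 → 3-byte char (#2). Advance 3.
Byte at offset 7: 0xCD = 11001101 → 2-byte char (#3). Advance 2.
Byte at offset 9: 0xF3 = 11110011 → 4-byte char (#4). Advance 4.
Byte at offset 13: 0xF1 = 11110001 → 4-byte char (#5). Advance 4.
Byte at offset 17: 0xF0 = 11110000 → 4-byte char (#6). Advance 4.
Byte at offset 21: 0xF4 = 11110100 → 4-byte char (#7). Advance 4.
Byte at offset 25: 0xD5 = 11010101 → 2-byte char (#8). Advance 2.
Byte at offset 27: 0xE2 = 11100010 → 3-byte char (#9). Advance 3.
Byte at offset 30: 0xEC = 11101100 → 3-byte char (#10). Advance 3.
Reached end at offset 33 after 10 code points.

10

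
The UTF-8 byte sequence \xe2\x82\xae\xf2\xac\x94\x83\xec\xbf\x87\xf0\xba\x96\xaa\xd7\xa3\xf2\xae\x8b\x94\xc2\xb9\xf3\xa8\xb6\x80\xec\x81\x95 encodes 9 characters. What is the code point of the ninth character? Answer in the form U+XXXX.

Offset 0: leading byte 0xE2 = 11100010 → 3-byte char #1 = E2 82 AE.
Offset 3: leading byte 0xF2 = 11110010 → 4-byte char #2 = F2 AC 94 83.
Offset 7: leading byte 0xEC = 11101100 → 3-byte char #3 = EC BF 87.
Offset 10: leading byte 0xF0 = 11110000 → 4-byte char #4 = F0 BA 96 AA.
Offset 14: leading byte 0xD7 = 11010111 → 2-byte char #5 = D7 A3.
Offset 16: leading byte 0xF2 = 11110010 → 4-byte char #6 = F2 AE 8B 94.
Offset 20: leading byte 0xC2 = 11000010 → 2-byte char #7 = C2 B9.
Offset 22: leading byte 0xF3 = 11110011 → 4-byte char #8 = F3 A8 B6 80.
Offset 26: leading byte 0xEC = 11101100 → 3-byte char #9 = EC 81 95.
Leading byte 0xEC = 11101100 matches 1110xxxx → 3-byte sequence.
Byte 1: 0xEC = 11101100, payload 1100 (4 bits).
Byte 2: 0x81 = 10000001 (10xxxxxx ✓), payload 000001.
Byte 3: 0x95 = 10010101 (10xxxxxx ✓), payload 010101.
Concatenate: 1100000001010101 = 0xC055 (16 bits → U+C055).

U+C055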